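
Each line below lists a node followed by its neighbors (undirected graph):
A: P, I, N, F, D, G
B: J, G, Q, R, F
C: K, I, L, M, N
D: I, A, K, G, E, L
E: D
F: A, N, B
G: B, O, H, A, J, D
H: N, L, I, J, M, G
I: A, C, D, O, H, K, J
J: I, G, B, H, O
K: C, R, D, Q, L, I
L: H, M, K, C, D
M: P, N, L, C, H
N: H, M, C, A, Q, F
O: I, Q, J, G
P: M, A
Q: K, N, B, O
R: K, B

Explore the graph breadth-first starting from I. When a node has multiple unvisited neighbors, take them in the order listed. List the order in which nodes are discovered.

I -> A -> C -> D -> O -> H -> K -> J -> P -> N -> F -> G -> L -> M -> E -> Q -> R -> B

Visit I; enqueue A, C, D, O, H, K, J → queue [A, C, D, O, H, K, J]
Visit A; enqueue P, N, F, G → queue [C, D, O, H, K, J, P, N, F, G]
Visit C; enqueue L, M → queue [D, O, H, K, J, P, N, F, G, L, M]
Visit D; enqueue E → queue [O, H, K, J, P, N, F, G, L, M, E]
Visit O; enqueue Q → queue [H, K, J, P, N, F, G, L, M, E, Q]
Visit H → queue [K, J, P, N, F, G, L, M, E, Q]
Visit K; enqueue R → queue [J, P, N, F, G, L, M, E, Q, R]
Visit J; enqueue B → queue [P, N, F, G, L, M, E, Q, R, B]
Visit P → queue [N, F, G, L, M, E, Q, R, B]
Visit N → queue [F, G, L, M, E, Q, R, B]
Visit F → queue [G, L, M, E, Q, R, B]
Visit G → queue [L, M, E, Q, R, B]
Visit L → queue [M, E, Q, R, B]
Visit M → queue [E, Q, R, B]
Visit E → queue [Q, R, B]
Visit Q → queue [R, B]
Visit R → queue [B]
Visit B → queue []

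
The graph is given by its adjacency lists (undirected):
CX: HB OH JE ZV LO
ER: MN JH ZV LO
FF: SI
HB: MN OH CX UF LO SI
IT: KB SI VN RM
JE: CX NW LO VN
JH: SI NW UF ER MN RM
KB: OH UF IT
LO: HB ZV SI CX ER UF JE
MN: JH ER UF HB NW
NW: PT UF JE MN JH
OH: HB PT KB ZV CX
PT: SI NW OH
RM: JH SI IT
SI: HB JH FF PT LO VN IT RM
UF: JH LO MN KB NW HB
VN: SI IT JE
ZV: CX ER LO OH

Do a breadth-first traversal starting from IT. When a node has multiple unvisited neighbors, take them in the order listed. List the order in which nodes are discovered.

IT KB SI VN RM OH UF HB JH FF PT LO JE ZV CX MN NW ER

Visit IT; enqueue KB, SI, VN, RM → queue [KB, SI, VN, RM]
Visit KB; enqueue OH, UF → queue [SI, VN, RM, OH, UF]
Visit SI; enqueue HB, JH, FF, PT, LO → queue [VN, RM, OH, UF, HB, JH, FF, PT, LO]
Visit VN; enqueue JE → queue [RM, OH, UF, HB, JH, FF, PT, LO, JE]
Visit RM → queue [OH, UF, HB, JH, FF, PT, LO, JE]
Visit OH; enqueue ZV, CX → queue [UF, HB, JH, FF, PT, LO, JE, ZV, CX]
Visit UF; enqueue MN, NW → queue [HB, JH, FF, PT, LO, JE, ZV, CX, MN, NW]
Visit HB → queue [JH, FF, PT, LO, JE, ZV, CX, MN, NW]
Visit JH; enqueue ER → queue [FF, PT, LO, JE, ZV, CX, MN, NW, ER]
Visit FF → queue [PT, LO, JE, ZV, CX, MN, NW, ER]
Visit PT → queue [LO, JE, ZV, CX, MN, NW, ER]
Visit LO → queue [JE, ZV, CX, MN, NW, ER]
Visit JE → queue [ZV, CX, MN, NW, ER]
Visit ZV → queue [CX, MN, NW, ER]
Visit CX → queue [MN, NW, ER]
Visit MN → queue [NW, ER]
Visit NW → queue [ER]
Visit ER → queue []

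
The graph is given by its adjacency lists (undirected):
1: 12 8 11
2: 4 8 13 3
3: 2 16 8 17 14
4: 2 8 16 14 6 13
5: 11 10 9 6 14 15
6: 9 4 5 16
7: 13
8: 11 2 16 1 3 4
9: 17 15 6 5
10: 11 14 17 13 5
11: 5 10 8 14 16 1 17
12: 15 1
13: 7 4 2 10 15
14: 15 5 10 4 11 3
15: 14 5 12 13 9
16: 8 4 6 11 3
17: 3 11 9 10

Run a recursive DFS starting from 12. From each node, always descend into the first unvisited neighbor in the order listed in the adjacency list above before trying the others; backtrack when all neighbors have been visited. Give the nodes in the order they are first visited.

12, 15, 14, 5, 11, 10, 17, 3, 2, 4, 8, 16, 6, 9, 1, 13, 7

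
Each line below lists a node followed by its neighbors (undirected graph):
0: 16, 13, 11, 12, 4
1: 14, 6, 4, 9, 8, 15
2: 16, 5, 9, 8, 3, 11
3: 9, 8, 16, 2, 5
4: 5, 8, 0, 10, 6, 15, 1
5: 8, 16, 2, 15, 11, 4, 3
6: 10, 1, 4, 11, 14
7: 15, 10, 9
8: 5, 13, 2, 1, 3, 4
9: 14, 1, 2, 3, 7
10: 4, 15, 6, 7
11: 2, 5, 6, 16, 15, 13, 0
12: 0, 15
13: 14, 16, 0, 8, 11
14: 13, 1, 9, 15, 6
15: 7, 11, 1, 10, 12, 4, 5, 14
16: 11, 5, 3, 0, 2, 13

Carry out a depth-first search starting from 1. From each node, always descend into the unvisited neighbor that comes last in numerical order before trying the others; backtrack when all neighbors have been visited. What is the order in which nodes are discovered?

Visit 1
1 → 15
15 → 14
14 → 13
13 → 16
16 → 11
11 → 6
6 → 10
10 → 7
7 → 9
9 → 3
3 → 8
8 → 5
5 → 4
4 → 0
0 → 12
5 → 2

1 → 15 → 14 → 13 → 16 → 11 → 6 → 10 → 7 → 9 → 3 → 8 → 5 → 4 → 0 → 12 → 2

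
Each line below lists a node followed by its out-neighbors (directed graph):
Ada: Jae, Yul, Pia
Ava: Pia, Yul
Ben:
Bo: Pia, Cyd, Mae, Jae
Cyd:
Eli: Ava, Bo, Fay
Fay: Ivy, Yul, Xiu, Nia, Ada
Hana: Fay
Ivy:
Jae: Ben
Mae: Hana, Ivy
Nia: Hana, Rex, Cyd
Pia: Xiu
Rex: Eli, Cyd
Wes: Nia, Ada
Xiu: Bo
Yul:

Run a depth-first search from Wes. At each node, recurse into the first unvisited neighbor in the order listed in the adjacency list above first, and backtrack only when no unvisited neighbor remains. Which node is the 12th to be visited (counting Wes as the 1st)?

Visit Wes
Wes → Nia
Nia → Hana
Hana → Fay
Fay → Ivy
Fay → Yul
Fay → Xiu
Xiu → Bo
Bo → Pia
Bo → Cyd
Bo → Mae
Bo → Jae
Jae → Ben
Fay → Ada
Nia → Rex
Rex → Eli
Eli → Ava

Visit order: Wes, Nia, Hana, Fay, Ivy, Yul, Xiu, Bo, Pia, Cyd, Mae, Jae, Ben, Ada, Rex, Eli, Ava

Jae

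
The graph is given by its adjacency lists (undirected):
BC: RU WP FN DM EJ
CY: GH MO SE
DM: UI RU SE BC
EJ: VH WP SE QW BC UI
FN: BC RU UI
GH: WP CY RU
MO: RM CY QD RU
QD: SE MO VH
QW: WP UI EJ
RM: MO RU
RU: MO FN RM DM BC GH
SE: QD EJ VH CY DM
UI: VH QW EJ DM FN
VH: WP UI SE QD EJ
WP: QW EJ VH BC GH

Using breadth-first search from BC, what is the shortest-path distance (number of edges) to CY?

Level 0: BC
Level 1: DM, EJ, FN, RU, WP
Level 2: GH, MO, QW, RM, SE, UI, VH
Level 3: CY, QD
CY first appears at level 3.

3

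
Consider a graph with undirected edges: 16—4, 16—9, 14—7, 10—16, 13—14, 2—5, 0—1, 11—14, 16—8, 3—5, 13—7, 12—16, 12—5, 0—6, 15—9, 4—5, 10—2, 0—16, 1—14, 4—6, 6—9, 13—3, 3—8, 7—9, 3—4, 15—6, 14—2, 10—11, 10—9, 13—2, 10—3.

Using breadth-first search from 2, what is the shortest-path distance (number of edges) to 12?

2

Level 0: 2
Level 1: 5, 10, 13, 14
Level 2: 1, 3, 4, 7, 9, 11, 12, 16
Level 3: 0, 6, 8, 15
12 first appears at level 2.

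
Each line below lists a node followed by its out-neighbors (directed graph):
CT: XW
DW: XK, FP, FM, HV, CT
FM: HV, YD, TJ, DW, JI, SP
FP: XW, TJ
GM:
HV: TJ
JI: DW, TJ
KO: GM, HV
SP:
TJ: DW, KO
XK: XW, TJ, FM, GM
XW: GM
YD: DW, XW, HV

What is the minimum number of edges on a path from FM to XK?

Level 0: FM
Level 1: DW, HV, JI, SP, TJ, YD
Level 2: CT, FP, KO, XK, XW
Level 3: GM
XK first appears at level 2.

2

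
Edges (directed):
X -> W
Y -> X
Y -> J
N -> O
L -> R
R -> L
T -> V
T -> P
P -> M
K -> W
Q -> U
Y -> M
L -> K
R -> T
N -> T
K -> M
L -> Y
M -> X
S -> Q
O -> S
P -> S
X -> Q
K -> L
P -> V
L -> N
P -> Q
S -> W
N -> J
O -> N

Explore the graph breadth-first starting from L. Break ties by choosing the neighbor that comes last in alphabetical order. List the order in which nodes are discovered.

L Y R N K X M J T O W Q V P S U

Visit L; enqueue Y, R, N, K → queue [Y, R, N, K]
Visit Y; enqueue X, M, J → queue [R, N, K, X, M, J]
Visit R; enqueue T → queue [N, K, X, M, J, T]
Visit N; enqueue O → queue [K, X, M, J, T, O]
Visit K; enqueue W → queue [X, M, J, T, O, W]
Visit X; enqueue Q → queue [M, J, T, O, W, Q]
Visit M → queue [J, T, O, W, Q]
Visit J → queue [T, O, W, Q]
Visit T; enqueue V, P → queue [O, W, Q, V, P]
Visit O; enqueue S → queue [W, Q, V, P, S]
Visit W → queue [Q, V, P, S]
Visit Q; enqueue U → queue [V, P, S, U]
Visit V → queue [P, S, U]
Visit P → queue [S, U]
Visit S → queue [U]
Visit U → queue []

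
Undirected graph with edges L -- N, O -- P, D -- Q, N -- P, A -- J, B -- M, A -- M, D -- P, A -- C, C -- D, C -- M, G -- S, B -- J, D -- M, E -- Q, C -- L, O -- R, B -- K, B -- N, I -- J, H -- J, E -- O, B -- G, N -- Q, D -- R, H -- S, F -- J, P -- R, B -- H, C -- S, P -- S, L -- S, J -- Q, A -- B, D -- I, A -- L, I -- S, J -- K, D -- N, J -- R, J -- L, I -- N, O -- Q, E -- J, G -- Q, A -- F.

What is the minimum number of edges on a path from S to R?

Level 0: S
Level 1: C, G, H, I, L, P
Level 2: A, B, D, J, M, N, O, Q, R
Level 3: E, F, K
R first appears at level 2.

2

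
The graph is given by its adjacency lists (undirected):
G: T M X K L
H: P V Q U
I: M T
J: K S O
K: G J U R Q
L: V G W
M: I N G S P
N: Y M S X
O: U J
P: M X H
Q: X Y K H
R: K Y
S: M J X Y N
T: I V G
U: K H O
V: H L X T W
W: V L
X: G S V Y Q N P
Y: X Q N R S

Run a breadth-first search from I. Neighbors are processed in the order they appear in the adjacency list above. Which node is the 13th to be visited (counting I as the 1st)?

J

Visit I; enqueue M, T → queue [M, T]
Visit M; enqueue N, G, S, P → queue [T, N, G, S, P]
Visit T; enqueue V → queue [N, G, S, P, V]
Visit N; enqueue Y, X → queue [G, S, P, V, Y, X]
Visit G; enqueue K, L → queue [S, P, V, Y, X, K, L]
Visit S; enqueue J → queue [P, V, Y, X, K, L, J]
Visit P; enqueue H → queue [V, Y, X, K, L, J, H]
Visit V; enqueue W → queue [Y, X, K, L, J, H, W]
Visit Y; enqueue Q, R → queue [X, K, L, J, H, W, Q, R]
Visit X → queue [K, L, J, H, W, Q, R]
Visit K; enqueue U → queue [L, J, H, W, Q, R, U]
Visit L → queue [J, H, W, Q, R, U]
Visit J; enqueue O → queue [H, W, Q, R, U, O]
Visit H → queue [W, Q, R, U, O]
Visit W → queue [Q, R, U, O]
Visit Q → queue [R, U, O]
Visit R → queue [U, O]
Visit U → queue [O]
Visit O → queue []

Visit order: I, M, T, N, G, S, P, V, Y, X, K, L, J, H, W, Q, R, U, O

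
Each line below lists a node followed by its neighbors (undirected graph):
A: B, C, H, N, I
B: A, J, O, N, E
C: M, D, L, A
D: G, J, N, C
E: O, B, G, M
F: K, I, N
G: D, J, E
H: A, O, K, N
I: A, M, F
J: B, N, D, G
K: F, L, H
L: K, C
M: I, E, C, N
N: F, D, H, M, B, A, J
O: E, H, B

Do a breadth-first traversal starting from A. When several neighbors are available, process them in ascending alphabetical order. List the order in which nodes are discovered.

A, B, C, H, I, N, E, J, O, D, L, M, K, F, G

Visit A; enqueue B, C, H, I, N → queue [B, C, H, I, N]
Visit B; enqueue E, J, O → queue [C, H, I, N, E, J, O]
Visit C; enqueue D, L, M → queue [H, I, N, E, J, O, D, L, M]
Visit H; enqueue K → queue [I, N, E, J, O, D, L, M, K]
Visit I; enqueue F → queue [N, E, J, O, D, L, M, K, F]
Visit N → queue [E, J, O, D, L, M, K, F]
Visit E; enqueue G → queue [J, O, D, L, M, K, F, G]
Visit J → queue [O, D, L, M, K, F, G]
Visit O → queue [D, L, M, K, F, G]
Visit D → queue [L, M, K, F, G]
Visit L → queue [M, K, F, G]
Visit M → queue [K, F, G]
Visit K → queue [F, G]
Visit F → queue [G]
Visit G → queue []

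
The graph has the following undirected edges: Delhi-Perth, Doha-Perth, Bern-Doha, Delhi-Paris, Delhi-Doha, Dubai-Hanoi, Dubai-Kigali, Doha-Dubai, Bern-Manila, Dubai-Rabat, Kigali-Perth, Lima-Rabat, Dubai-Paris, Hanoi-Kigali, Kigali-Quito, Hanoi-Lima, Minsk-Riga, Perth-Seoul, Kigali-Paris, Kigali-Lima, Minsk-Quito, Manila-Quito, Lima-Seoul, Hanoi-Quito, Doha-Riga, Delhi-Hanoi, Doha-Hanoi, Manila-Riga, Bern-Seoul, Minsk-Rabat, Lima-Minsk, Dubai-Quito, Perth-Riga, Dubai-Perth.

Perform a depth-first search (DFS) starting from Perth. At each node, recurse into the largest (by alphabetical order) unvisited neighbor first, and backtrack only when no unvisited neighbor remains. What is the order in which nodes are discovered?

Perth -> Seoul -> Lima -> Rabat -> Minsk -> Riga -> Manila -> Quito -> Kigali -> Paris -> Dubai -> Hanoi -> Doha -> Delhi -> Bern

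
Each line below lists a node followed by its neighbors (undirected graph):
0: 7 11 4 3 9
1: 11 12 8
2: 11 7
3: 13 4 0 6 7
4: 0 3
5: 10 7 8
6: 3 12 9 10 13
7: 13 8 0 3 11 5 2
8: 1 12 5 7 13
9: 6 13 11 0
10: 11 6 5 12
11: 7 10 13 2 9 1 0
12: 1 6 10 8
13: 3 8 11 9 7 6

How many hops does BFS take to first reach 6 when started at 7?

Level 0: 7
Level 1: 0, 2, 3, 5, 8, 11, 13
Level 2: 1, 4, 6, 9, 10, 12
6 first appears at level 2.

2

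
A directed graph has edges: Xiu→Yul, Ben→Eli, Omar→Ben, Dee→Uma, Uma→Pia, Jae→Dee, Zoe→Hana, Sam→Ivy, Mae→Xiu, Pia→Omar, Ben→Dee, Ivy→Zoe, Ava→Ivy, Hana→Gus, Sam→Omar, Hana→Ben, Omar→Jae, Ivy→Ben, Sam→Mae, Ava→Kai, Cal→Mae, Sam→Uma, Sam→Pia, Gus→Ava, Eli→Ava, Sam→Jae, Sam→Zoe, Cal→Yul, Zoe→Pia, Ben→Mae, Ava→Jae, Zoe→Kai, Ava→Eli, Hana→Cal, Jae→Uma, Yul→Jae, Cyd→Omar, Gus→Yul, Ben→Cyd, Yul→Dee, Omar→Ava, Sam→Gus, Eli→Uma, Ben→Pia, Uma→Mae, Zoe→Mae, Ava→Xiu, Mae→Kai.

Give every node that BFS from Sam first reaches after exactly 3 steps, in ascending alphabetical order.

Level 0: Sam
Level 1: Gus, Ivy, Jae, Mae, Omar, Pia, Uma, Zoe
Level 2: Ava, Ben, Dee, Hana, Kai, Xiu, Yul
Level 3: Cal, Cyd, Eli

Cal, Cyd, Eli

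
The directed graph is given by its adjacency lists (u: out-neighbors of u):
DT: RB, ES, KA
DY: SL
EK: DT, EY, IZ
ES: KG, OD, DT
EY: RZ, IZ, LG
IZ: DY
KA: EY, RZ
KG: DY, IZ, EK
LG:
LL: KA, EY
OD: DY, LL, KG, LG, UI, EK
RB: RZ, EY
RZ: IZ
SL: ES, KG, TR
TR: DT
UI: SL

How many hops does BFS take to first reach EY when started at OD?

Level 0: OD
Level 1: DY, EK, KG, LG, LL, UI
Level 2: DT, EY, IZ, KA, SL
Level 3: ES, RB, RZ, TR
EY first appears at level 2.

2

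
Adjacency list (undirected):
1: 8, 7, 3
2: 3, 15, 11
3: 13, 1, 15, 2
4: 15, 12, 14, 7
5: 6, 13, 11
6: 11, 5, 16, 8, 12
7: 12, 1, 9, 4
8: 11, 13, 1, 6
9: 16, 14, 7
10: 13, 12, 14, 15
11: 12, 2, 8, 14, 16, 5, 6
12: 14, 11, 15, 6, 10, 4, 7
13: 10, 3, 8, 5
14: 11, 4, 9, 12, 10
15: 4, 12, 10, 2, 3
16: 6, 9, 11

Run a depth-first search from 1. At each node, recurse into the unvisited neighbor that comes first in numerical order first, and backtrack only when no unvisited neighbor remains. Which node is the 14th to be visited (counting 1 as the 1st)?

14

Visit 1
1 → 3
3 → 2
2 → 11
11 → 5
5 → 6
6 → 8
8 → 13
13 → 10
10 → 12
12 → 4
4 → 7
7 → 9
9 → 14
9 → 16
4 → 15

Visit order: 1, 3, 2, 11, 5, 6, 8, 13, 10, 12, 4, 7, 9, 14, 16, 15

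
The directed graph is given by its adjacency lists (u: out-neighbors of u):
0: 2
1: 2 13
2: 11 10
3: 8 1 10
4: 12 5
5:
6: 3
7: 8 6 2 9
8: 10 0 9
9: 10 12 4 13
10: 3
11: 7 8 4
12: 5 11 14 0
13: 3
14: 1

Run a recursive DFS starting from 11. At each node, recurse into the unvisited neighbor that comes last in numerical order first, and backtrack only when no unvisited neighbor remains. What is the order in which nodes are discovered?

11 8 10 3 1 13 2 9 12 14 5 0 4 7 6

Visit 11
11 → 8
8 → 10
10 → 3
3 → 1
1 → 13
1 → 2
8 → 9
9 → 12
12 → 14
12 → 5
12 → 0
9 → 4
11 → 7
7 → 6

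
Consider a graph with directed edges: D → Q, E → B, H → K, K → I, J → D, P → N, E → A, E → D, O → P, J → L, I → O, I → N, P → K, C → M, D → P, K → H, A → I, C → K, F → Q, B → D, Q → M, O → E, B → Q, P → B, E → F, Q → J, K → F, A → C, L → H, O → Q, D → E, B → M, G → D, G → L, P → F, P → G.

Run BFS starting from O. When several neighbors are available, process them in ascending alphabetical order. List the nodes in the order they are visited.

O, E, P, Q, A, B, D, F, G, K, N, J, M, C, I, L, H

Visit O; enqueue E, P, Q → queue [E, P, Q]
Visit E; enqueue A, B, D, F → queue [P, Q, A, B, D, F]
Visit P; enqueue G, K, N → queue [Q, A, B, D, F, G, K, N]
Visit Q; enqueue J, M → queue [A, B, D, F, G, K, N, J, M]
Visit A; enqueue C, I → queue [B, D, F, G, K, N, J, M, C, I]
Visit B → queue [D, F, G, K, N, J, M, C, I]
Visit D → queue [F, G, K, N, J, M, C, I]
Visit F → queue [G, K, N, J, M, C, I]
Visit G; enqueue L → queue [K, N, J, M, C, I, L]
Visit K; enqueue H → queue [N, J, M, C, I, L, H]
Visit N → queue [J, M, C, I, L, H]
Visit J → queue [M, C, I, L, H]
Visit M → queue [C, I, L, H]
Visit C → queue [I, L, H]
Visit I → queue [L, H]
Visit L → queue [H]
Visit H → queue []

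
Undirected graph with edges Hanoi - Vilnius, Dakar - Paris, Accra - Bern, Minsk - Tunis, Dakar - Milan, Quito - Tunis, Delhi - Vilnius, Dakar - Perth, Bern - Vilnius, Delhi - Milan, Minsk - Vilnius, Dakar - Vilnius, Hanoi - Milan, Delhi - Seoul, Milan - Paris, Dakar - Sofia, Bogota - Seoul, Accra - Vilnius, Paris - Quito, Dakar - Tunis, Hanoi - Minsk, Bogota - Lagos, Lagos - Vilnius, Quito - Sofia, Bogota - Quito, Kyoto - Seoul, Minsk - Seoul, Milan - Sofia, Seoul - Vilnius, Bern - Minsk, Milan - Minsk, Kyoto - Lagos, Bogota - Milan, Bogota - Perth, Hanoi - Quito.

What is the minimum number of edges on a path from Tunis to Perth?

Level 0: Tunis
Level 1: Dakar, Minsk, Quito
Level 2: Bern, Bogota, Hanoi, Milan, Paris, Perth, Seoul, Sofia, Vilnius
Level 3: Accra, Delhi, Kyoto, Lagos
Perth first appears at level 2.

2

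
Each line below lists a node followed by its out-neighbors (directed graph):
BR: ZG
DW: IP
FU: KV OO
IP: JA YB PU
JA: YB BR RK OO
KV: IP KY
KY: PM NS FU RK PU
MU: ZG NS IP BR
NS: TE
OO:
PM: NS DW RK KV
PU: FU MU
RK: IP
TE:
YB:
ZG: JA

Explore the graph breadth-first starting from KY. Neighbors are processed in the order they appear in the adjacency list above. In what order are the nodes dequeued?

KY → PM → NS → FU → RK → PU → DW → KV → TE → OO → IP → MU → JA → YB → ZG → BR

Visit KY; enqueue PM, NS, FU, RK, PU → queue [PM, NS, FU, RK, PU]
Visit PM; enqueue DW, KV → queue [NS, FU, RK, PU, DW, KV]
Visit NS; enqueue TE → queue [FU, RK, PU, DW, KV, TE]
Visit FU; enqueue OO → queue [RK, PU, DW, KV, TE, OO]
Visit RK; enqueue IP → queue [PU, DW, KV, TE, OO, IP]
Visit PU; enqueue MU → queue [DW, KV, TE, OO, IP, MU]
Visit DW → queue [KV, TE, OO, IP, MU]
Visit KV → queue [TE, OO, IP, MU]
Visit TE → queue [OO, IP, MU]
Visit OO → queue [IP, MU]
Visit IP; enqueue JA, YB → queue [MU, JA, YB]
Visit MU; enqueue ZG, BR → queue [JA, YB, ZG, BR]
Visit JA → queue [YB, ZG, BR]
Visit YB → queue [ZG, BR]
Visit ZG → queue [BR]
Visit BR → queue []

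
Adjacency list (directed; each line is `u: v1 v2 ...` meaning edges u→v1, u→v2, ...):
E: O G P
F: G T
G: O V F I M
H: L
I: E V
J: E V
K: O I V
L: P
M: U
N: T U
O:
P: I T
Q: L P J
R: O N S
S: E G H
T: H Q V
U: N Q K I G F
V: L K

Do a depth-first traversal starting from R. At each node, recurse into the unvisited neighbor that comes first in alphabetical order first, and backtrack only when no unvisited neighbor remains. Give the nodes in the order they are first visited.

R -> N -> T -> H -> L -> P -> I -> E -> G -> F -> M -> U -> K -> O -> V -> Q -> J -> S

Visit R
R → N
N → T
T → H
H → L
L → P
P → I
I → E
E → G
G → F
G → M
M → U
U → K
K → O
K → V
U → Q
Q → J
R → S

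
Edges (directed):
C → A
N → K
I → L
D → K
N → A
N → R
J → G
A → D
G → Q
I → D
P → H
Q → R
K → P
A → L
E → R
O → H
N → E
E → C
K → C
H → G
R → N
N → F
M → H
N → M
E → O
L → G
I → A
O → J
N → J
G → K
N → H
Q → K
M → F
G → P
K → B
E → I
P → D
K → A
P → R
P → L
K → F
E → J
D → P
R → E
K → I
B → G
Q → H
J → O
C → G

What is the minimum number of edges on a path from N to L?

2

Level 0: N
Level 1: A, E, F, H, J, K, M, R
Level 2: B, C, D, G, I, L, O, P
Level 3: Q
L first appears at level 2.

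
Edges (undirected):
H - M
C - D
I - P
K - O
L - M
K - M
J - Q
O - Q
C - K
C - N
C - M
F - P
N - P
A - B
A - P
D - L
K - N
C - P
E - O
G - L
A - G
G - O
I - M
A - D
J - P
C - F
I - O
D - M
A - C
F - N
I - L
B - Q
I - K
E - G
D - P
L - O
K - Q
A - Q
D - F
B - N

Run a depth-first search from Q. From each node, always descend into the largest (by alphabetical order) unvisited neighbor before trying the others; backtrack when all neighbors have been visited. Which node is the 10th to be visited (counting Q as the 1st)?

Visit Q
Q → O
O → L
L → M
M → K
K → N
N → P
P → J
P → I
P → F
F → D
D → C
C → A
A → G
G → E
A → B
M → H

Visit order: Q, O, L, M, K, N, P, J, I, F, D, C, A, G, E, B, H

F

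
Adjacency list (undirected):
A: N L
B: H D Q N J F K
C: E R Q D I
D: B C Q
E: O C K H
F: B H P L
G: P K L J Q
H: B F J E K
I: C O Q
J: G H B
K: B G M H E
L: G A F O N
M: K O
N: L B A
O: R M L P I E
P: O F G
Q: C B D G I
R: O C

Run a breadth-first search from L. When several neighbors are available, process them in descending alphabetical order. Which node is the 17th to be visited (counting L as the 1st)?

C

Visit L; enqueue O, N, G, F, A → queue [O, N, G, F, A]
Visit O; enqueue R, P, M, I, E → queue [N, G, F, A, R, P, M, I, E]
Visit N; enqueue B → queue [G, F, A, R, P, M, I, E, B]
Visit G; enqueue Q, K, J → queue [F, A, R, P, M, I, E, B, Q, K, J]
Visit F; enqueue H → queue [A, R, P, M, I, E, B, Q, K, J, H]
Visit A → queue [R, P, M, I, E, B, Q, K, J, H]
Visit R; enqueue C → queue [P, M, I, E, B, Q, K, J, H, C]
Visit P → queue [M, I, E, B, Q, K, J, H, C]
Visit M → queue [I, E, B, Q, K, J, H, C]
Visit I → queue [E, B, Q, K, J, H, C]
Visit E → queue [B, Q, K, J, H, C]
Visit B; enqueue D → queue [Q, K, J, H, C, D]
Visit Q → queue [K, J, H, C, D]
Visit K → queue [J, H, C, D]
Visit J → queue [H, C, D]
Visit H → queue [C, D]
Visit C → queue [D]
Visit D → queue []

Visit order: L, O, N, G, F, A, R, P, M, I, E, B, Q, K, J, H, C, D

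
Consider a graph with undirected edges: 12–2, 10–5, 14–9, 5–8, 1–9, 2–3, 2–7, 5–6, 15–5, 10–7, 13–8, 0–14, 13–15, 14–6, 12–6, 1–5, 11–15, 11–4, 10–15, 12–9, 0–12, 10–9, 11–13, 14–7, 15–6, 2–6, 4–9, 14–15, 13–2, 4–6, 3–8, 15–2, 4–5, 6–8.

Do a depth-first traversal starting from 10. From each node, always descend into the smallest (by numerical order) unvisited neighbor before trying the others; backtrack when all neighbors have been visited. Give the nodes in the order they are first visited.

Visit 10
10 → 5
5 → 1
1 → 9
9 → 4
4 → 6
6 → 2
2 → 3
3 → 8
8 → 13
13 → 11
11 → 15
15 → 14
14 → 0
0 → 12
14 → 7

10, 5, 1, 9, 4, 6, 2, 3, 8, 13, 11, 15, 14, 0, 12, 7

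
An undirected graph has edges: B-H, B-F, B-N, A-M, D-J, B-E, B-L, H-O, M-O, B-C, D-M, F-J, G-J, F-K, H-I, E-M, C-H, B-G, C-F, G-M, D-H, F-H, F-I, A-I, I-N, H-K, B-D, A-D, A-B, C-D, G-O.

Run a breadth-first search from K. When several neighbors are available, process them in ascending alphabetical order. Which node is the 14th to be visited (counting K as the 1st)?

N

Visit K; enqueue F, H → queue [F, H]
Visit F; enqueue B, C, I, J → queue [H, B, C, I, J]
Visit H; enqueue D, O → queue [B, C, I, J, D, O]
Visit B; enqueue A, E, G, L, N → queue [C, I, J, D, O, A, E, G, L, N]
Visit C → queue [I, J, D, O, A, E, G, L, N]
Visit I → queue [J, D, O, A, E, G, L, N]
Visit J → queue [D, O, A, E, G, L, N]
Visit D; enqueue M → queue [O, A, E, G, L, N, M]
Visit O → queue [A, E, G, L, N, M]
Visit A → queue [E, G, L, N, M]
Visit E → queue [G, L, N, M]
Visit G → queue [L, N, M]
Visit L → queue [N, M]
Visit N → queue [M]
Visit M → queue []

Visit order: K, F, H, B, C, I, J, D, O, A, E, G, L, N, M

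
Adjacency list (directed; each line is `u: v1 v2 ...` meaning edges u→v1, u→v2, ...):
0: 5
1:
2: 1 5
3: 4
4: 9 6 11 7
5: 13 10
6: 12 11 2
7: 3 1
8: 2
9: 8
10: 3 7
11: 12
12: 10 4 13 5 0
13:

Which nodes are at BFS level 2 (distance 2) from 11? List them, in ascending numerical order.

Level 0: 11
Level 1: 12
Level 2: 0, 4, 5, 10, 13
Level 3: 3, 6, 7, 9
Level 4: 1, 2, 8

0, 4, 5, 10, 13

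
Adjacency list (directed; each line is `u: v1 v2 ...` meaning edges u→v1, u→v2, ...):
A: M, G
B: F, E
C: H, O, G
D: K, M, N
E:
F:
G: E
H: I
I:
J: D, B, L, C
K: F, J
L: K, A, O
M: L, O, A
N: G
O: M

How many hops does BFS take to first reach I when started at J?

3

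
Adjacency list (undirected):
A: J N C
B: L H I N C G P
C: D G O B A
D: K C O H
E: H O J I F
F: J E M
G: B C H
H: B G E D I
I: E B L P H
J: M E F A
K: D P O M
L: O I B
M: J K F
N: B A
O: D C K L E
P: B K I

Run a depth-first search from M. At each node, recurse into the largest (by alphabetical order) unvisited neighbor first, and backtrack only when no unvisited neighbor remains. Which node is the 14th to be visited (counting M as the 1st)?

G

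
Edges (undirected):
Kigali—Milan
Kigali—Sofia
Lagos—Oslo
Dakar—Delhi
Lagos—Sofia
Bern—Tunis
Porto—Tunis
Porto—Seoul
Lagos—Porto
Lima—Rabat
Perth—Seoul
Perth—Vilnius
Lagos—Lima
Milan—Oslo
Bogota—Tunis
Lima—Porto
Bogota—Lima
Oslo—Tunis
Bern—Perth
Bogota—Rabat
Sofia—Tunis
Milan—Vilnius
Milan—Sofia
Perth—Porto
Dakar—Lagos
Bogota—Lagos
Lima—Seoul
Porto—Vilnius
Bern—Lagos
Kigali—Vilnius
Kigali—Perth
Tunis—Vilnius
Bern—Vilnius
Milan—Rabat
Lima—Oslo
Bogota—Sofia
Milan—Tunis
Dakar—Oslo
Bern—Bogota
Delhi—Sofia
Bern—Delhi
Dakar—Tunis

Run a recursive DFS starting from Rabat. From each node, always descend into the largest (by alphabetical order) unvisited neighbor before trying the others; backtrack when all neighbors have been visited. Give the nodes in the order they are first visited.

Rabat Milan Vilnius Tunis Sofia Lagos Porto Seoul Perth Kigali Bern Delhi Dakar Oslo Lima Bogota

Visit Rabat
Rabat → Milan
Milan → Vilnius
Vilnius → Tunis
Tunis → Sofia
Sofia → Lagos
Lagos → Porto
Porto → Seoul
Seoul → Perth
Perth → Kigali
Perth → Bern
Bern → Delhi
Delhi → Dakar
Dakar → Oslo
Oslo → Lima
Lima → Bogota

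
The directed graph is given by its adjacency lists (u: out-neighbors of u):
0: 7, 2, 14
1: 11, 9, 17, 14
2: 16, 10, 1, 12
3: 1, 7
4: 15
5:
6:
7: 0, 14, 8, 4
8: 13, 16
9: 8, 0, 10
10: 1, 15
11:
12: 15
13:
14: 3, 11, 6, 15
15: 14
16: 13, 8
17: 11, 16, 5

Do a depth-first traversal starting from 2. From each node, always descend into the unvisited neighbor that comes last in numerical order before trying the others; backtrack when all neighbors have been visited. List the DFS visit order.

Visit 2
2 → 16
16 → 13
16 → 8
2 → 12
12 → 15
15 → 14
14 → 11
14 → 6
14 → 3
3 → 7
7 → 4
7 → 0
3 → 1
1 → 17
17 → 5
1 → 9
9 → 10

2, 16, 13, 8, 12, 15, 14, 11, 6, 3, 7, 4, 0, 1, 17, 5, 9, 10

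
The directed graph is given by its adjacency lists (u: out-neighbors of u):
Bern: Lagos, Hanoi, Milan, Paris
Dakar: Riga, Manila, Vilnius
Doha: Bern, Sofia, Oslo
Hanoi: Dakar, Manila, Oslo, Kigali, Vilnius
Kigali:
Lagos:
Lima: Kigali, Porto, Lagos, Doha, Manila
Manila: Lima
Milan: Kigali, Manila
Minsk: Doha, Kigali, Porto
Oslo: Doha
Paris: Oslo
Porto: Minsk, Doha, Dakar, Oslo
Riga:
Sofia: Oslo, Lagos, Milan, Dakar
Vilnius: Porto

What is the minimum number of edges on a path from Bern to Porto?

Level 0: Bern
Level 1: Hanoi, Lagos, Milan, Paris
Level 2: Dakar, Kigali, Manila, Oslo, Vilnius
Level 3: Doha, Lima, Porto, Riga
Level 4: Minsk, Sofia
Porto first appears at level 3.

3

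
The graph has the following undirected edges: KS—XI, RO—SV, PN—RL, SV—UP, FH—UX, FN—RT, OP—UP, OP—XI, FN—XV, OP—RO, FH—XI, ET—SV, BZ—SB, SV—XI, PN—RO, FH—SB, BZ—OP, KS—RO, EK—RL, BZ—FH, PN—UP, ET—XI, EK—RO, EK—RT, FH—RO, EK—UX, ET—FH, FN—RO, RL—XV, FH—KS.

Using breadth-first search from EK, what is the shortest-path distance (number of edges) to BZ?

3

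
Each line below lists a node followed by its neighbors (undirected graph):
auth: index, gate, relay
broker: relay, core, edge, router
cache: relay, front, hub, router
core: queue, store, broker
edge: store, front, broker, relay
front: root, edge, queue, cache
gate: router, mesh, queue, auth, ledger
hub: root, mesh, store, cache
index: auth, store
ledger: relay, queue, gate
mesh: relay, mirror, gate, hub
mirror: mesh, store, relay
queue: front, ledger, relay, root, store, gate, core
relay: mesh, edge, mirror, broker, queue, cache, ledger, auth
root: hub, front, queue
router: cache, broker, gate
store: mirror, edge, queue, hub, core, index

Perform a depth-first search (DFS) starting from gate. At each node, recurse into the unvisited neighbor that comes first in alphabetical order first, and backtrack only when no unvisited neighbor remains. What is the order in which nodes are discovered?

gate → auth → index → store → core → broker → edge → front → cache → hub → mesh → mirror → relay → ledger → queue → root → router

Visit gate
gate → auth
auth → index
index → store
store → core
core → broker
broker → edge
edge → front
front → cache
cache → hub
hub → mesh
mesh → mirror
mirror → relay
relay → ledger
ledger → queue
queue → root
cache → router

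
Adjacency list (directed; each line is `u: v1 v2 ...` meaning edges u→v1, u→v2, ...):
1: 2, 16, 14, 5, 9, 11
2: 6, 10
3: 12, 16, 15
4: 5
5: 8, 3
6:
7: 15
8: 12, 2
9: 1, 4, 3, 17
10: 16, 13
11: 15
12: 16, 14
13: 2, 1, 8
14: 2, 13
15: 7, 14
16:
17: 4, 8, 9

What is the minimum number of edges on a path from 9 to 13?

3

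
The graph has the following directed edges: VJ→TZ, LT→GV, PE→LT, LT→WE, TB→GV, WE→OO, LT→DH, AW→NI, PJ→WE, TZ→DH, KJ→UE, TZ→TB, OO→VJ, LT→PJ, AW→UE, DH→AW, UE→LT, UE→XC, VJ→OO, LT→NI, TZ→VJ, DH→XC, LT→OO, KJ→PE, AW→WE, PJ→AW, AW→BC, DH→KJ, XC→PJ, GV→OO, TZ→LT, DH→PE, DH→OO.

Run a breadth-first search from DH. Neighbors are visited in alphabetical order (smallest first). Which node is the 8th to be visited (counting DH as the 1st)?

NI

Visit DH; enqueue AW, KJ, OO, PE, XC → queue [AW, KJ, OO, PE, XC]
Visit AW; enqueue BC, NI, UE, WE → queue [KJ, OO, PE, XC, BC, NI, UE, WE]
Visit KJ → queue [OO, PE, XC, BC, NI, UE, WE]
Visit OO; enqueue VJ → queue [PE, XC, BC, NI, UE, WE, VJ]
Visit PE; enqueue LT → queue [XC, BC, NI, UE, WE, VJ, LT]
Visit XC; enqueue PJ → queue [BC, NI, UE, WE, VJ, LT, PJ]
Visit BC → queue [NI, UE, WE, VJ, LT, PJ]
Visit NI → queue [UE, WE, VJ, LT, PJ]
Visit UE → queue [WE, VJ, LT, PJ]
Visit WE → queue [VJ, LT, PJ]
Visit VJ; enqueue TZ → queue [LT, PJ, TZ]
Visit LT; enqueue GV → queue [PJ, TZ, GV]
Visit PJ → queue [TZ, GV]
Visit TZ; enqueue TB → queue [GV, TB]
Visit GV → queue [TB]
Visit TB → queue []

Visit order: DH, AW, KJ, OO, PE, XC, BC, NI, UE, WE, VJ, LT, PJ, TZ, GV, TB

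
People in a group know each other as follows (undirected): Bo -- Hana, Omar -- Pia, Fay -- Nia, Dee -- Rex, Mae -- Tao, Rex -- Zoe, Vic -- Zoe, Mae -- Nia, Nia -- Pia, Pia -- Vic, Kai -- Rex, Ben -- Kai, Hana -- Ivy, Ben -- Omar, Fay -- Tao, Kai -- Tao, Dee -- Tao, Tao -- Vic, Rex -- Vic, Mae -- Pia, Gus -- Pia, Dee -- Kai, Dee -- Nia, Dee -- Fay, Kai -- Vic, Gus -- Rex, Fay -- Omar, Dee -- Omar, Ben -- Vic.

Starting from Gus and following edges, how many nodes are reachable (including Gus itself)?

BFS from Gus visits: Gus, Pia, Rex, Mae, Nia, Omar, Vic, Dee, Kai, Zoe, Tao, Fay, Ben
Reachable nodes: 13 of 16 total.

13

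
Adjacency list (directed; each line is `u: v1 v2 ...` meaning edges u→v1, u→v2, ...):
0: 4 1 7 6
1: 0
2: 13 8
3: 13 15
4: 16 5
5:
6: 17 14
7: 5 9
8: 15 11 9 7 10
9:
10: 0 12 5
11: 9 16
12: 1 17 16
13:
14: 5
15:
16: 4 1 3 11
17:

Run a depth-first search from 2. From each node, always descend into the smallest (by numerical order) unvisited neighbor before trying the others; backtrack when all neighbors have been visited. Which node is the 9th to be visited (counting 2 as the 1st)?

4

Visit 2
2 → 8
8 → 7
7 → 5
7 → 9
8 → 10
10 → 0
0 → 1
0 → 4
4 → 16
16 → 3
3 → 13
3 → 15
16 → 11
0 → 6
6 → 14
6 → 17
10 → 12

Visit order: 2, 8, 7, 5, 9, 10, 0, 1, 4, 16, 3, 13, 15, 11, 6, 14, 17, 12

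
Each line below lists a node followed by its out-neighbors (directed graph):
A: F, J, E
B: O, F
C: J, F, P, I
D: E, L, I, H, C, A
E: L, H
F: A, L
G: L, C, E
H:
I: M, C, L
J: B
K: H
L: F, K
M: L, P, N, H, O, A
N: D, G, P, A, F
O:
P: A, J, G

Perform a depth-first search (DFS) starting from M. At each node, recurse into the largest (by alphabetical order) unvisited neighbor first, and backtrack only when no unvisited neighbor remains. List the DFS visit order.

M, P, J, B, O, F, L, K, H, A, E, G, C, I, N, D

Visit M
M → P
P → J
J → B
B → O
B → F
F → L
L → K
K → H
F → A
A → E
P → G
G → C
C → I
M → N
N → D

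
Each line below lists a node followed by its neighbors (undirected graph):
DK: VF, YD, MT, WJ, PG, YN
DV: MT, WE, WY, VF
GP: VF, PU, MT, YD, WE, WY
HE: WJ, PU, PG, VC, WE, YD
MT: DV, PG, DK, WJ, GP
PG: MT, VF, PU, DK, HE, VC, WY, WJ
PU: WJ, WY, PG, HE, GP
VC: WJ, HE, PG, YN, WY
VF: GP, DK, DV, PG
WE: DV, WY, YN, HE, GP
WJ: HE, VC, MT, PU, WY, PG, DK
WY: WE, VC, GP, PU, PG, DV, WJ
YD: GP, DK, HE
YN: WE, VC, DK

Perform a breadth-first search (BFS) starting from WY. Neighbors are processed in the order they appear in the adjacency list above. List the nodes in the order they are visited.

WY → WE → VC → GP → PU → PG → DV → WJ → YN → HE → VF → MT → YD → DK

Visit WY; enqueue WE, VC, GP, PU, PG, DV, WJ → queue [WE, VC, GP, PU, PG, DV, WJ]
Visit WE; enqueue YN, HE → queue [VC, GP, PU, PG, DV, WJ, YN, HE]
Visit VC → queue [GP, PU, PG, DV, WJ, YN, HE]
Visit GP; enqueue VF, MT, YD → queue [PU, PG, DV, WJ, YN, HE, VF, MT, YD]
Visit PU → queue [PG, DV, WJ, YN, HE, VF, MT, YD]
Visit PG; enqueue DK → queue [DV, WJ, YN, HE, VF, MT, YD, DK]
Visit DV → queue [WJ, YN, HE, VF, MT, YD, DK]
Visit WJ → queue [YN, HE, VF, MT, YD, DK]
Visit YN → queue [HE, VF, MT, YD, DK]
Visit HE → queue [VF, MT, YD, DK]
Visit VF → queue [MT, YD, DK]
Visit MT → queue [YD, DK]
Visit YD → queue [DK]
Visit DK → queue []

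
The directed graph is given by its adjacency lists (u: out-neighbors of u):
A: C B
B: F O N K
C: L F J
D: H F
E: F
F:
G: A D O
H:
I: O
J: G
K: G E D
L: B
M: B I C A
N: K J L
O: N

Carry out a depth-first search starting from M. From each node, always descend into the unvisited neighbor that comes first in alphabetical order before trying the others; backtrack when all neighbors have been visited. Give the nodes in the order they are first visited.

M, A, B, F, K, D, H, E, G, O, N, J, L, C, I

Visit M
M → A
A → B
B → F
B → K
K → D
D → H
K → E
K → G
G → O
O → N
N → J
N → L
A → C
M → I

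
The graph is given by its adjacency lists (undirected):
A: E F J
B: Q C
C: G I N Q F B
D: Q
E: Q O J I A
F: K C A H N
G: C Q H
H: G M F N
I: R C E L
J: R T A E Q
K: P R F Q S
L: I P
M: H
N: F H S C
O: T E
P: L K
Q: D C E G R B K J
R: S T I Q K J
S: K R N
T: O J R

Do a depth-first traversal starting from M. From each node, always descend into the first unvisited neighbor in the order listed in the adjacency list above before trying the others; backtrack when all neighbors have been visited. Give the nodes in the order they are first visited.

Visit M
M → H
H → G
G → C
C → I
I → R
R → S
S → K
K → P
P → L
K → F
F → A
A → E
E → Q
Q → D
Q → B
Q → J
J → T
T → O
F → N

M, H, G, C, I, R, S, K, P, L, F, A, E, Q, D, B, J, T, O, N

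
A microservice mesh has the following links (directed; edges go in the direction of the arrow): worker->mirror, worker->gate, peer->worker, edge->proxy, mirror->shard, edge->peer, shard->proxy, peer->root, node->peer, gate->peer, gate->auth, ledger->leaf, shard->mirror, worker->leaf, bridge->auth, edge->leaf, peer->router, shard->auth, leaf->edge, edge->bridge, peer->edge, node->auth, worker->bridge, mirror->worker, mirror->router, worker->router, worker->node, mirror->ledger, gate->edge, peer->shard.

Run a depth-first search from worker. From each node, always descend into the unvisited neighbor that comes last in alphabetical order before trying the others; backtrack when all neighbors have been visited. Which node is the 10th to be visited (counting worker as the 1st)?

edge

Visit worker
worker → router
worker → node
node → peer
peer → shard
shard → proxy
shard → mirror
mirror → ledger
ledger → leaf
leaf → edge
edge → bridge
bridge → auth
peer → root
worker → gate

Visit order: worker, router, node, peer, shard, proxy, mirror, ledger, leaf, edge, bridge, auth, root, gate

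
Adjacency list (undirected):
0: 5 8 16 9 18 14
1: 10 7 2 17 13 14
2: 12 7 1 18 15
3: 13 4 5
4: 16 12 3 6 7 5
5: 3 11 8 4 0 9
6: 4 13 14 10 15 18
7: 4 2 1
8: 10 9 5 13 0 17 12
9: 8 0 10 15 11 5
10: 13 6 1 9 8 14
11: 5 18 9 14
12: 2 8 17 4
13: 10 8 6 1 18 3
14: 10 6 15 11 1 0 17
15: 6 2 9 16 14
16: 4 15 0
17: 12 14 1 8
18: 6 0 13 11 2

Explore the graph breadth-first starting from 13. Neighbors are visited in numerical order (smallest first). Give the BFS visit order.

13 → 1 → 3 → 6 → 8 → 10 → 18 → 2 → 7 → 14 → 17 → 4 → 5 → 15 → 0 → 9 → 12 → 11 → 16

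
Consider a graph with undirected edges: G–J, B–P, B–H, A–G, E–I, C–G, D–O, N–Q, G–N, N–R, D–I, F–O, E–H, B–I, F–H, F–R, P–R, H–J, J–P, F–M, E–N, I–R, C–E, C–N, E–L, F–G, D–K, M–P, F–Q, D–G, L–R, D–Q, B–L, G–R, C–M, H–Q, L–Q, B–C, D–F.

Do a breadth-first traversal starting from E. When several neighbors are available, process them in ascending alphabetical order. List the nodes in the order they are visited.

E, C, H, I, L, N, B, G, M, F, J, Q, D, R, P, A, O, K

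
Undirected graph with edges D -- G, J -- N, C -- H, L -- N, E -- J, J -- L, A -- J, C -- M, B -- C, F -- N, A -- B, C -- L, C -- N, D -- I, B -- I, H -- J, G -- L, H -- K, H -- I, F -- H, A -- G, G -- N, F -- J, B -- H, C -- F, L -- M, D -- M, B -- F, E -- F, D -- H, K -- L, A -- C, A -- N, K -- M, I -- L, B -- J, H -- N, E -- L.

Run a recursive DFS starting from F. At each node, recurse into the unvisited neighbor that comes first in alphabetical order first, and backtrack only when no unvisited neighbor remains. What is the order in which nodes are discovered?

F -> B -> A -> C -> H -> D -> G -> L -> E -> J -> N -> I -> K -> M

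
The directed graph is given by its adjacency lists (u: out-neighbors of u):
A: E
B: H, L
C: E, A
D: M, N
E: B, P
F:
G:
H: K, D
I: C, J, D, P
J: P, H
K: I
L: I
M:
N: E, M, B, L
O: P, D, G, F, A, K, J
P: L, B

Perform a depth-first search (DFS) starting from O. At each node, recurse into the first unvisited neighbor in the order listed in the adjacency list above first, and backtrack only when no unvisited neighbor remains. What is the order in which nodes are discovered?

O P L I C E B H K D M N A J G F

Visit O
O → P
P → L
L → I
I → C
C → E
E → B
B → H
H → K
H → D
D → M
D → N
C → A
I → J
O → G
O → F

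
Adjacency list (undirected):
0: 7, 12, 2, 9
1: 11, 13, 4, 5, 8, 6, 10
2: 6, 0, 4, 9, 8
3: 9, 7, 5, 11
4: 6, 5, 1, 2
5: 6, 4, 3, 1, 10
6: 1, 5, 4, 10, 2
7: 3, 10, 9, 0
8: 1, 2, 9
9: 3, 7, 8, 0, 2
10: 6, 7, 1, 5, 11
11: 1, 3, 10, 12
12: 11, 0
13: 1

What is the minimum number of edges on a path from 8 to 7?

Level 0: 8
Level 1: 1, 2, 9
Level 2: 0, 3, 4, 5, 6, 7, 10, 11, 13
Level 3: 12
7 first appears at level 2.

2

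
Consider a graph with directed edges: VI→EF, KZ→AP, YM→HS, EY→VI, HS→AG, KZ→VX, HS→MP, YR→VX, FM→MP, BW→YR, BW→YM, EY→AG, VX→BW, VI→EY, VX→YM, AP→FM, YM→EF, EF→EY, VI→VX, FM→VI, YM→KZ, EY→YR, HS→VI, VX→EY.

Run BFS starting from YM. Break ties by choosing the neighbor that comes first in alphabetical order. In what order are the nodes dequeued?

YM EF HS KZ EY AG MP VI AP VX YR FM BW

Visit YM; enqueue EF, HS, KZ → queue [EF, HS, KZ]
Visit EF; enqueue EY → queue [HS, KZ, EY]
Visit HS; enqueue AG, MP, VI → queue [KZ, EY, AG, MP, VI]
Visit KZ; enqueue AP, VX → queue [EY, AG, MP, VI, AP, VX]
Visit EY; enqueue YR → queue [AG, MP, VI, AP, VX, YR]
Visit AG → queue [MP, VI, AP, VX, YR]
Visit MP → queue [VI, AP, VX, YR]
Visit VI → queue [AP, VX, YR]
Visit AP; enqueue FM → queue [VX, YR, FM]
Visit VX; enqueue BW → queue [YR, FM, BW]
Visit YR → queue [FM, BW]
Visit FM → queue [BW]
Visit BW → queue []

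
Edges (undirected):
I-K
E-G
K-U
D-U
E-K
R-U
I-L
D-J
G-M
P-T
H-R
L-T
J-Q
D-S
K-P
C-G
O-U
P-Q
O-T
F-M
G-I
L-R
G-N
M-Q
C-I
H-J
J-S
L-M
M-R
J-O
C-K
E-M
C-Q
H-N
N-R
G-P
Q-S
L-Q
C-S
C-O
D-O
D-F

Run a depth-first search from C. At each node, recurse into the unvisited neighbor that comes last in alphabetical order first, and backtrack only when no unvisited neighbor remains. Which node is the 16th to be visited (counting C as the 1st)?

Visit C
C → S
S → Q
Q → P
P → T
T → O
O → U
U → R
R → N
N → H
H → J
J → D
D → F
F → M
M → L
L → I
I → K
K → E
E → G

Visit order: C, S, Q, P, T, O, U, R, N, H, J, D, F, M, L, I, K, E, G

I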